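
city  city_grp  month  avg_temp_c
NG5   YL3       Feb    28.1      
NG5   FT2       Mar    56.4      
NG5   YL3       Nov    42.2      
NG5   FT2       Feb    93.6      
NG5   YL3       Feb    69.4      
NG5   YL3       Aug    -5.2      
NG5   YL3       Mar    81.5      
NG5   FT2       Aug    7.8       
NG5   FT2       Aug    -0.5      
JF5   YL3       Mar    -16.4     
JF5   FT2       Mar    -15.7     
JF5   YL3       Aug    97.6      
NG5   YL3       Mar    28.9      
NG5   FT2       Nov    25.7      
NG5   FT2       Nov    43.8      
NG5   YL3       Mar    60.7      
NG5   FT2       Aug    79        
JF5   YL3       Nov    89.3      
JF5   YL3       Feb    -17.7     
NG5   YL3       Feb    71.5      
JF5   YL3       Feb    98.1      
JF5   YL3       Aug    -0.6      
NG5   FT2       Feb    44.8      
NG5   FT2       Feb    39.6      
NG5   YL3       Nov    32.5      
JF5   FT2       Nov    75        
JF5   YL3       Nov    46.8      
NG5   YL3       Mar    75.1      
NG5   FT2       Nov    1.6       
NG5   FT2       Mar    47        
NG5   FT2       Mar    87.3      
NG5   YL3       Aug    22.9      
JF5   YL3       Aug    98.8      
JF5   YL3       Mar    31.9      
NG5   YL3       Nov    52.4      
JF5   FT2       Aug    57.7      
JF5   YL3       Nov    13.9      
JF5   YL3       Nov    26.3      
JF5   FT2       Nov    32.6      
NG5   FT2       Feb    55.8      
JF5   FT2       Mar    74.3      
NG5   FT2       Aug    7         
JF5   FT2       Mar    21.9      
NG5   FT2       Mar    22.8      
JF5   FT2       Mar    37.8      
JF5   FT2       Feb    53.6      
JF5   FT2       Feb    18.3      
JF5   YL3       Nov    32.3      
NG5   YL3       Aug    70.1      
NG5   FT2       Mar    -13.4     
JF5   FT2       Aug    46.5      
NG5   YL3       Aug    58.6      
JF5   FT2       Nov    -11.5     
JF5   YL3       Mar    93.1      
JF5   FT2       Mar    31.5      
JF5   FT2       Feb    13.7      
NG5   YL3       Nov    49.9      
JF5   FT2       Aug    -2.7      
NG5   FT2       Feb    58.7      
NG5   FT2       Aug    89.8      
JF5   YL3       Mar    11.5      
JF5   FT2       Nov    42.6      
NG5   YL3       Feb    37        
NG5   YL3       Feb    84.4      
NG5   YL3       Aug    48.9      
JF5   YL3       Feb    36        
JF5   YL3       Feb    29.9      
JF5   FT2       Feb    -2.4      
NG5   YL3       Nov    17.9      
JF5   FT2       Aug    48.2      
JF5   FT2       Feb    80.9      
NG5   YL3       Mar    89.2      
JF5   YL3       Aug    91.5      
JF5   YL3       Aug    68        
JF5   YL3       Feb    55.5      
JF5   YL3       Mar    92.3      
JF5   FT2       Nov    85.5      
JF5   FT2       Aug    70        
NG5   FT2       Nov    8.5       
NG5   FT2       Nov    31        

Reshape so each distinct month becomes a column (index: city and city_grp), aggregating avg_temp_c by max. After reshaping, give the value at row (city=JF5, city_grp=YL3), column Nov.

Rows with city=JF5, city_grp=YL3 and month=Nov: avg_temp_c values are 89.3, 46.8, 13.9, 26.3, 32.3.
max(89.3, 46.8, 13.9, 26.3, 32.3) = 89.3.

89.3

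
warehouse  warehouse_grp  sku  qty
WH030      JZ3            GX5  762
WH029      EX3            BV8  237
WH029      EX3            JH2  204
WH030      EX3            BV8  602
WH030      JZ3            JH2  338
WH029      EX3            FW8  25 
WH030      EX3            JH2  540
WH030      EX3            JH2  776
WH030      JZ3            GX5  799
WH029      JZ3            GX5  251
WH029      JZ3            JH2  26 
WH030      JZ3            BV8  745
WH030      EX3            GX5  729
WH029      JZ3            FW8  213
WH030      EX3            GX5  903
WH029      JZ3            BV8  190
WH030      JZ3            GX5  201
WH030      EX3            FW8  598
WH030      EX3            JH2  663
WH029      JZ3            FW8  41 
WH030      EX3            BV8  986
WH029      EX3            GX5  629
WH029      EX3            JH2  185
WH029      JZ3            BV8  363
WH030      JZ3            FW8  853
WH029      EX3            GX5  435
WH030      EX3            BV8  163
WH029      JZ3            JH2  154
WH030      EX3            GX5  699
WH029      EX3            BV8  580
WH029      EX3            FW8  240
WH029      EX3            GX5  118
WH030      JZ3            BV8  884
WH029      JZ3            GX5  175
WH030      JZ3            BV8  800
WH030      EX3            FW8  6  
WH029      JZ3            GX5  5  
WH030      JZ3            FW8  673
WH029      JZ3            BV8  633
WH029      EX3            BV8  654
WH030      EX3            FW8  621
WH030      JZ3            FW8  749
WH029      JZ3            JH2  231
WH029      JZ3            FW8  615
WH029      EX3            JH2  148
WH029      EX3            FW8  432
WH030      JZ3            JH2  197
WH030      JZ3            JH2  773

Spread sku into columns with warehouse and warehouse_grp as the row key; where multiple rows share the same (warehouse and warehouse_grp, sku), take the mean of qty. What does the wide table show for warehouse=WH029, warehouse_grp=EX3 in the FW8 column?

232.33

Rows with warehouse=WH029, warehouse_grp=EX3 and sku=FW8: qty values are 25, 240, 432.
(25 + 240 + 432) / 3 = 232.33.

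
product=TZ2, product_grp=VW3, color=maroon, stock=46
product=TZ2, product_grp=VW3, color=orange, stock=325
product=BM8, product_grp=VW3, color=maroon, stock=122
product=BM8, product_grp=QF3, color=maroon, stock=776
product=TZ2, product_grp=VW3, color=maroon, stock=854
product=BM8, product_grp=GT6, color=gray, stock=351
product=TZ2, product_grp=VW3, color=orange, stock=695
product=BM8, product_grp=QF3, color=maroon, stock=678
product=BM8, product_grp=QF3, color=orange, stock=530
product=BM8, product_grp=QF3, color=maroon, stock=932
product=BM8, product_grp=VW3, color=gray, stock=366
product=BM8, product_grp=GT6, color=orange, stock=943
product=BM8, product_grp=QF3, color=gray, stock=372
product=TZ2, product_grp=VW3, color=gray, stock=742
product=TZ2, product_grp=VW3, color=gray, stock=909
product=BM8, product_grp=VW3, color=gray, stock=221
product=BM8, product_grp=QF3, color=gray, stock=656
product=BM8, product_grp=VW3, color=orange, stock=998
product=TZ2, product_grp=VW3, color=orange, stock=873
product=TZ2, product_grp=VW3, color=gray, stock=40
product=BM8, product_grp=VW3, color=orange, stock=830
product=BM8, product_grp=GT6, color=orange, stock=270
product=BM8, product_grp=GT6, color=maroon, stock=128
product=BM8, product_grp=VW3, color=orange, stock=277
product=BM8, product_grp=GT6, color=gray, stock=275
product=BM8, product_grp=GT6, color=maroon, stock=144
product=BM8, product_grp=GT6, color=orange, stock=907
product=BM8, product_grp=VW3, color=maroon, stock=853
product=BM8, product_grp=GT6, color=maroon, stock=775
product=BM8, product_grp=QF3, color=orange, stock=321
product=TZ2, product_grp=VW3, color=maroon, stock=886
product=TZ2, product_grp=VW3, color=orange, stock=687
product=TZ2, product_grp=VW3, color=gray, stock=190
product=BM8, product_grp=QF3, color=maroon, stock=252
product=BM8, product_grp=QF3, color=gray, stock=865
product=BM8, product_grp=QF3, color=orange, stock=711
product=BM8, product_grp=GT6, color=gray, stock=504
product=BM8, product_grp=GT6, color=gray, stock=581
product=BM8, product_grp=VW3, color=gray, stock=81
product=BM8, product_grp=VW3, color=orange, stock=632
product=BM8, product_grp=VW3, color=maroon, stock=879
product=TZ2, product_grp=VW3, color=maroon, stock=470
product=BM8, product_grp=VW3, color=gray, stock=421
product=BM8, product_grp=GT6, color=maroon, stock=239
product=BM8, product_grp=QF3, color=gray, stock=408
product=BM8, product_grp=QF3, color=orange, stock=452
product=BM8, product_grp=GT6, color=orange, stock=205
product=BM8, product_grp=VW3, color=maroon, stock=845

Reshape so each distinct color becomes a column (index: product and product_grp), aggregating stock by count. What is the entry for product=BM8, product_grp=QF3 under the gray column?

Rows with product=BM8, product_grp=QF3 and color=gray: stock values are 372, 656, 865, 408.
4 rows match — count = 4.

4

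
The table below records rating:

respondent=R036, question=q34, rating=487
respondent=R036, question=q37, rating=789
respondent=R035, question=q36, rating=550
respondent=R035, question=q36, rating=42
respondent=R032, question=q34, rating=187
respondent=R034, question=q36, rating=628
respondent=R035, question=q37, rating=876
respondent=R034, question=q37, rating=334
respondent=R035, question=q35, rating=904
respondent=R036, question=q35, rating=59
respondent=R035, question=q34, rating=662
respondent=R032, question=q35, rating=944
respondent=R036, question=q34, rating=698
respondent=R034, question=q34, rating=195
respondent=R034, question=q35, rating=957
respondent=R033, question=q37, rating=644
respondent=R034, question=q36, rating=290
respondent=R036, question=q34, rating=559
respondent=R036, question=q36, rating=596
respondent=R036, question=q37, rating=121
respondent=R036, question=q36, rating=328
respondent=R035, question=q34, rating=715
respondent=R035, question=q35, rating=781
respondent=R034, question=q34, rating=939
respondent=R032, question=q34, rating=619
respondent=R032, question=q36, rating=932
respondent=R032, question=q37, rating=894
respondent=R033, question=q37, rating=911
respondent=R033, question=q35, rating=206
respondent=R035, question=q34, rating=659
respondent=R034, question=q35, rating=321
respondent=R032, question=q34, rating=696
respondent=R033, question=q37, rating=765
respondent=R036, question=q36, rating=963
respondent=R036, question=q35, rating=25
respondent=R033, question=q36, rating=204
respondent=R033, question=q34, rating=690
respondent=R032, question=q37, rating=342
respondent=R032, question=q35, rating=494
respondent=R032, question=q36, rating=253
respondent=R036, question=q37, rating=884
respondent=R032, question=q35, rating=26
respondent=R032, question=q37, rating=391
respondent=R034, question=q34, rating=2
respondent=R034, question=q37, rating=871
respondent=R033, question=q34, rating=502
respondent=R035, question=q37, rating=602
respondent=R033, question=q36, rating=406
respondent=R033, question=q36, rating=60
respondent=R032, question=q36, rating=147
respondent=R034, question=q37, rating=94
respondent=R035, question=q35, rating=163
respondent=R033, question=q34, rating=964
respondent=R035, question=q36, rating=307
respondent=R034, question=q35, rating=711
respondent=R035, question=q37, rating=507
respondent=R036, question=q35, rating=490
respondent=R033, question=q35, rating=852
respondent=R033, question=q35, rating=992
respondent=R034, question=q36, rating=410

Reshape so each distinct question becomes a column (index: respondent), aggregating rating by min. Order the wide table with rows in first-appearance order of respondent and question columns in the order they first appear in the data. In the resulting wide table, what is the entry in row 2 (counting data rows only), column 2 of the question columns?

507

With rows in first-appearance order of respondent, row 2 is respondent=R035. question columns in first-appearance order: q34, q37, q36, q35; column 2 is q37.
Long rows with respondent=R035, question=q37: min(876, 602, 507) = 507.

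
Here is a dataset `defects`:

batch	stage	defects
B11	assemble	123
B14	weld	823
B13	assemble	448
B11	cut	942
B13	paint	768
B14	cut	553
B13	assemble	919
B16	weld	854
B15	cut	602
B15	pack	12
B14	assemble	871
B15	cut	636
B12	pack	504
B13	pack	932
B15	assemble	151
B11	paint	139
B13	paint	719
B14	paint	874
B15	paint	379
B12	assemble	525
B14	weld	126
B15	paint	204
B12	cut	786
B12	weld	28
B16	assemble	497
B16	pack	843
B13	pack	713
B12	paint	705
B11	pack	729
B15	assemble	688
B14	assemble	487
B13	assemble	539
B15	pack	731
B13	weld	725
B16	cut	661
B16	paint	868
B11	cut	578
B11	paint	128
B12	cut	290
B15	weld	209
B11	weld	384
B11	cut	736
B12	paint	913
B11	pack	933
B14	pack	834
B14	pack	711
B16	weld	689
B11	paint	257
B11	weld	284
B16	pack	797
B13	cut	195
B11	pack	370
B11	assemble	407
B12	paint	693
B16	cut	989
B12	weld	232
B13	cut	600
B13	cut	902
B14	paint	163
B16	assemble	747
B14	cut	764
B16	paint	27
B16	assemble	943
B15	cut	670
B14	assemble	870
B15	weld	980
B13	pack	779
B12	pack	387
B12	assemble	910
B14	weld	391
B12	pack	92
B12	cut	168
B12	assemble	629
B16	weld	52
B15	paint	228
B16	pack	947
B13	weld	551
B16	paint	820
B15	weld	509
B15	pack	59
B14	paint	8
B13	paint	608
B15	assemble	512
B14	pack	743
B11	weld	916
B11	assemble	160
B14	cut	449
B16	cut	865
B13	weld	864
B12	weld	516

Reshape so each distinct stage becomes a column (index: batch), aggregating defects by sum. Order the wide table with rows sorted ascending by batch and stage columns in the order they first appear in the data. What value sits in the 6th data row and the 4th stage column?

With rows sorted ascending by batch, row 6 is batch=B16. stage columns in first-appearance order: assemble, weld, cut, paint, pack; column 4 is paint.
Long rows with batch=B16, stage=paint: 868 + 27 + 820 = 1715.

1715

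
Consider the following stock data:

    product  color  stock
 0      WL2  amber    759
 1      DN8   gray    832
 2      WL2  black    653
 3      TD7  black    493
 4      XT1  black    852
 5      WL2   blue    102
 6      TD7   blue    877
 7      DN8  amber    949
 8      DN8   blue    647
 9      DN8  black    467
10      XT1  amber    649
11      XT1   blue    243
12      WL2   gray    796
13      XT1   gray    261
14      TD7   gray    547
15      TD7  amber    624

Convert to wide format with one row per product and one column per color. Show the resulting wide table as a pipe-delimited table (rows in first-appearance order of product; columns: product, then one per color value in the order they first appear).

Columns: product plus the 4 distinct color values (amber, gray, black, blue).
For example, row WL2 column amber takes stock=759 from the long row (WL2, amber).

| product | amber | gray | black | blue |
| WL2 | 759 | 796 | 653 | 102 |
| DN8 | 949 | 832 | 467 | 647 |
| TD7 | 624 | 547 | 493 | 877 |
| XT1 | 649 | 261 | 852 | 243 |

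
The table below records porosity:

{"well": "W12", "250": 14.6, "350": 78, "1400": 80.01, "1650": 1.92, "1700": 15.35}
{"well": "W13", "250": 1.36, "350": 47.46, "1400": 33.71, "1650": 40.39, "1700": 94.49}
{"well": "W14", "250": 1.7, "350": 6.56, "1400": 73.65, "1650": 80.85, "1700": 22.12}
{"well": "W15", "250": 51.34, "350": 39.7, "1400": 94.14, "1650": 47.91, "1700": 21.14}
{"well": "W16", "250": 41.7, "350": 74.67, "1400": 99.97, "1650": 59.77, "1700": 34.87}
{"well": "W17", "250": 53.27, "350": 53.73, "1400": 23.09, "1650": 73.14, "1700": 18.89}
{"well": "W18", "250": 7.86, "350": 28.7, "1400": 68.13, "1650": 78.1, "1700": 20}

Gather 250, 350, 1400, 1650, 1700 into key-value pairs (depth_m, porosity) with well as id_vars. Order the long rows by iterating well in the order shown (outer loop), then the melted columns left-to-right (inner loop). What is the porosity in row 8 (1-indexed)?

35 rows total (7 × 5). Row 8: index ⌊(8-1)/5⌋ = 1 into well → W13; (8-1) mod 5 = 2 into the melted columns → 1400.
So row 8 is (W13, 1400, 33.71); porosity = 33.71.

33.71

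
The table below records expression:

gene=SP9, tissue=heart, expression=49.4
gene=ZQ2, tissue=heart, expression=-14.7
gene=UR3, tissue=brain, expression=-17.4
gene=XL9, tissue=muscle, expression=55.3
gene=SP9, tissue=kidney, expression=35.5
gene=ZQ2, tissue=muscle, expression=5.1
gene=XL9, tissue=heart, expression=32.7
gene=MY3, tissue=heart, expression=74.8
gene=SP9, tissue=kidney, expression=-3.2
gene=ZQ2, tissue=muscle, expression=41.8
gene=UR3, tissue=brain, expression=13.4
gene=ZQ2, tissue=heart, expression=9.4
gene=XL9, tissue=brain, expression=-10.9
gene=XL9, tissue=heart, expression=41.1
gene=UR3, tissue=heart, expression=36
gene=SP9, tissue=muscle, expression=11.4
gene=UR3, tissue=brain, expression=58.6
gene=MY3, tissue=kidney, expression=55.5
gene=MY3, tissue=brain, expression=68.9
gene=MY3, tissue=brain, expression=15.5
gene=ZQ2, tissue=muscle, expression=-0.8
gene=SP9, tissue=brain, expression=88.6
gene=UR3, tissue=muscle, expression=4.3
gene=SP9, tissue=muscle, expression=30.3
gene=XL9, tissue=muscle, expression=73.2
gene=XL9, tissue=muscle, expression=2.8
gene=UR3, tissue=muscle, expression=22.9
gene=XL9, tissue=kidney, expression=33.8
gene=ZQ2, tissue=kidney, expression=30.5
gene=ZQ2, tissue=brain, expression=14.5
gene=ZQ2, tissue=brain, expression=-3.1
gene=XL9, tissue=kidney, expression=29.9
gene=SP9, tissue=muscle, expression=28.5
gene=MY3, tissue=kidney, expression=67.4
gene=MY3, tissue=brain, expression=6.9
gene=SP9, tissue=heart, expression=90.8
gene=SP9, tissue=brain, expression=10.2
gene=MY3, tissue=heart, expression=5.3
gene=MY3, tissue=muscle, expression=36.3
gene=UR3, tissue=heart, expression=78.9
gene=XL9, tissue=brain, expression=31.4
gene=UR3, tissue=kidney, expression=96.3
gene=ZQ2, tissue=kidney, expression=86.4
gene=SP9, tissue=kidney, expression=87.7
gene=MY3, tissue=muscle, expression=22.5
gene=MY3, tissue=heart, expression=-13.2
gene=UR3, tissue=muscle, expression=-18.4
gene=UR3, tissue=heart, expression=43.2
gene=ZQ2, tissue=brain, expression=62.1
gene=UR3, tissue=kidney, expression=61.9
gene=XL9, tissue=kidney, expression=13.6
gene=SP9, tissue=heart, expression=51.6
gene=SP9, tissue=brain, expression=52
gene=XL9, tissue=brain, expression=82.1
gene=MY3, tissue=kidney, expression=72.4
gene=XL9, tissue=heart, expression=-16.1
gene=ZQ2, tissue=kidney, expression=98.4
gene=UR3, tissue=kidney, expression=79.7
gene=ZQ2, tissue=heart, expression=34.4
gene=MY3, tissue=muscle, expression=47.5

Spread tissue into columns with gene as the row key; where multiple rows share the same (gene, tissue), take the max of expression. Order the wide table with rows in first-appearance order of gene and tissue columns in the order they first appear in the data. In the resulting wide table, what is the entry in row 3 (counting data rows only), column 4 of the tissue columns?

With rows in first-appearance order of gene, row 3 is gene=UR3. tissue columns in first-appearance order: heart, brain, muscle, kidney; column 4 is kidney.
Long rows with gene=UR3, tissue=kidney: max(96.3, 61.9, 79.7) = 96.3.

96.3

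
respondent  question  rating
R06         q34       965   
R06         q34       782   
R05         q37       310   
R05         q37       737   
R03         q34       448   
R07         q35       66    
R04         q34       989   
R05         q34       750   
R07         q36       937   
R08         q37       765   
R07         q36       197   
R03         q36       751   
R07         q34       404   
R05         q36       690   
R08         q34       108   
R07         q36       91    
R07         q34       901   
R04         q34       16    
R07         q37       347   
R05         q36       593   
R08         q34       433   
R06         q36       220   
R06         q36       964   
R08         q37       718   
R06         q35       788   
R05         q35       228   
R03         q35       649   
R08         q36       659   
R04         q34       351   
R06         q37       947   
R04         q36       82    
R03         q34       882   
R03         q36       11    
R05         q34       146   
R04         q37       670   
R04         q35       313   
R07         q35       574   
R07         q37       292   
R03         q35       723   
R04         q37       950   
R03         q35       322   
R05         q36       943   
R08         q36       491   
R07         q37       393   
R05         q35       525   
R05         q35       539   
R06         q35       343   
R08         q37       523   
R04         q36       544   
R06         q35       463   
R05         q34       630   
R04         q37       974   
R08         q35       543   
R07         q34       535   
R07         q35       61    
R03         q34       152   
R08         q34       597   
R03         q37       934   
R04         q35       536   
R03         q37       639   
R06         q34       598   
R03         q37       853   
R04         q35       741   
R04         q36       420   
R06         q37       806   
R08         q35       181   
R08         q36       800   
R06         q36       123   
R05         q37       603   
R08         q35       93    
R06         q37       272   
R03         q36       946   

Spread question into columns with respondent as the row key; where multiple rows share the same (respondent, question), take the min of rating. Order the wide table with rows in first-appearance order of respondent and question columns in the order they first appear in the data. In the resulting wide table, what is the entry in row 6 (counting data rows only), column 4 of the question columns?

491

With rows in first-appearance order of respondent, row 6 is respondent=R08. question columns in first-appearance order: q34, q37, q35, q36; column 4 is q36.
Long rows with respondent=R08, question=q36: min(659, 491, 800) = 491.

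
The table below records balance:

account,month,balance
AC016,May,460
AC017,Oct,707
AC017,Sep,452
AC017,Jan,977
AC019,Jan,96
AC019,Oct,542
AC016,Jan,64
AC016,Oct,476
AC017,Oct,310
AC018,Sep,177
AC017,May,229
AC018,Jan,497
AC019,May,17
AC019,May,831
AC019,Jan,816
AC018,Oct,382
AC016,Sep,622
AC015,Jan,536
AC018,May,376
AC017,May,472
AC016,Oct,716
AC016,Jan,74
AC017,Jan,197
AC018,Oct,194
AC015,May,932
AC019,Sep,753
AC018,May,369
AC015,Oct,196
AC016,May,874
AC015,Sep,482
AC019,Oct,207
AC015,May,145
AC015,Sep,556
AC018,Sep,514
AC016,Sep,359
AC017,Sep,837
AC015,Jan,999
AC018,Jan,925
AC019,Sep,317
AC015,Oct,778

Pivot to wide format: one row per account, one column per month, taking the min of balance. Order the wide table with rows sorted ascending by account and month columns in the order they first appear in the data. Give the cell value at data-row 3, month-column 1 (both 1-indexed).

229

With rows sorted ascending by account, row 3 is account=AC017. month columns in first-appearance order: May, Oct, Sep, Jan; column 1 is May.
Long rows with account=AC017, month=May: min(229, 472) = 229.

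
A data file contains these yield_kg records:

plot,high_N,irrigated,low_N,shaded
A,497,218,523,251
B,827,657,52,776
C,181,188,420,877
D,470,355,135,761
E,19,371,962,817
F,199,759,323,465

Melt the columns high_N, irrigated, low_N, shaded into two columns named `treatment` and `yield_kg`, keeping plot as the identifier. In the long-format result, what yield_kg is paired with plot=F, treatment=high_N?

199

Unpivoting turns each (plot, wide-column) pair into one long row.
The wide cell at row F, column high_N holds 199, so the long row (F, high_N) has yield_kg=199.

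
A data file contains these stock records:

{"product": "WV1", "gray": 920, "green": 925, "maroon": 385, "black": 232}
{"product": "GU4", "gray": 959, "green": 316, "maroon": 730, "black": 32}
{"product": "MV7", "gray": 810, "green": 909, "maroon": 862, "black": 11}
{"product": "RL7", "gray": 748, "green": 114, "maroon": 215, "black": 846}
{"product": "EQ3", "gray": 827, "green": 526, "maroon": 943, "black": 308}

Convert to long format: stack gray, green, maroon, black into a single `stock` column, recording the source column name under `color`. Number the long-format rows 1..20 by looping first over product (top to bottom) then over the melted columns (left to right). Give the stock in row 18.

526

20 rows total (5 × 4). Row 18: index ⌊(18-1)/4⌋ = 4 into product → EQ3; (18-1) mod 4 = 1 into the melted columns → green.
So row 18 is (EQ3, green, 526); stock = 526.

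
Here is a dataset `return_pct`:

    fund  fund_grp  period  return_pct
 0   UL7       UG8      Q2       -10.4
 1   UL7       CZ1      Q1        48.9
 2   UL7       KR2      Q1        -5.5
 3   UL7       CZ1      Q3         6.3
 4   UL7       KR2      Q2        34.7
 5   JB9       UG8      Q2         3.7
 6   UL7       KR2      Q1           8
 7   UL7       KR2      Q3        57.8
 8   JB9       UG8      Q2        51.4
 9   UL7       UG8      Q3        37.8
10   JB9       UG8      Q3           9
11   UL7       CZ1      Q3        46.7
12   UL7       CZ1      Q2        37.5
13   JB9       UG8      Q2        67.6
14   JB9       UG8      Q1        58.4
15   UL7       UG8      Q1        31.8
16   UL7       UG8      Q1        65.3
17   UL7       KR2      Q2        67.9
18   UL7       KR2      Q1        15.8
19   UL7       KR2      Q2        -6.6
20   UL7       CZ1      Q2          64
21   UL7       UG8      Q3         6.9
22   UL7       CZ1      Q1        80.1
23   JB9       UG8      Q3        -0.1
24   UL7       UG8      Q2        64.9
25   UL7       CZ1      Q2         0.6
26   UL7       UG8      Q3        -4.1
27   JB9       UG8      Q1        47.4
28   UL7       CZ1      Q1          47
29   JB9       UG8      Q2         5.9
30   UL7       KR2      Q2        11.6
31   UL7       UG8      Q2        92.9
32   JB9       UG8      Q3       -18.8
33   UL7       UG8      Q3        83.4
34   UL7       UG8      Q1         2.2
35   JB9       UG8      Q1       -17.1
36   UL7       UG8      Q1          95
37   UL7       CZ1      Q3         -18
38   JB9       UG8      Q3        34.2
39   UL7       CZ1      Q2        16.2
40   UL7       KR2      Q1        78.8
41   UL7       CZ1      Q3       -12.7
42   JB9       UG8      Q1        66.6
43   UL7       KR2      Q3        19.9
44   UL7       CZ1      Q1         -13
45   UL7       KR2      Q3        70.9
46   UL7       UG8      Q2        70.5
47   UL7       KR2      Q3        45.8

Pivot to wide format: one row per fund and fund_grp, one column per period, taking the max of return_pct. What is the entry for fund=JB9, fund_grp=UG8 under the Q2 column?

67.6

Rows with fund=JB9, fund_grp=UG8 and period=Q2: return_pct values are 3.7, 51.4, 67.6, 5.9.
max(3.7, 51.4, 67.6, 5.9) = 67.6.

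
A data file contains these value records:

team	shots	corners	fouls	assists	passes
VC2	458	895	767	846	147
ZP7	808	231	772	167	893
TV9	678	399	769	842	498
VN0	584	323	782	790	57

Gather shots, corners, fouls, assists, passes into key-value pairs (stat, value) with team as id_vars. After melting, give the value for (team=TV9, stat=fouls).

Unpivoting turns each (team, wide-column) pair into one long row.
The wide cell at row TV9, column fouls holds 769, so the long row (TV9, fouls) has value=769.

769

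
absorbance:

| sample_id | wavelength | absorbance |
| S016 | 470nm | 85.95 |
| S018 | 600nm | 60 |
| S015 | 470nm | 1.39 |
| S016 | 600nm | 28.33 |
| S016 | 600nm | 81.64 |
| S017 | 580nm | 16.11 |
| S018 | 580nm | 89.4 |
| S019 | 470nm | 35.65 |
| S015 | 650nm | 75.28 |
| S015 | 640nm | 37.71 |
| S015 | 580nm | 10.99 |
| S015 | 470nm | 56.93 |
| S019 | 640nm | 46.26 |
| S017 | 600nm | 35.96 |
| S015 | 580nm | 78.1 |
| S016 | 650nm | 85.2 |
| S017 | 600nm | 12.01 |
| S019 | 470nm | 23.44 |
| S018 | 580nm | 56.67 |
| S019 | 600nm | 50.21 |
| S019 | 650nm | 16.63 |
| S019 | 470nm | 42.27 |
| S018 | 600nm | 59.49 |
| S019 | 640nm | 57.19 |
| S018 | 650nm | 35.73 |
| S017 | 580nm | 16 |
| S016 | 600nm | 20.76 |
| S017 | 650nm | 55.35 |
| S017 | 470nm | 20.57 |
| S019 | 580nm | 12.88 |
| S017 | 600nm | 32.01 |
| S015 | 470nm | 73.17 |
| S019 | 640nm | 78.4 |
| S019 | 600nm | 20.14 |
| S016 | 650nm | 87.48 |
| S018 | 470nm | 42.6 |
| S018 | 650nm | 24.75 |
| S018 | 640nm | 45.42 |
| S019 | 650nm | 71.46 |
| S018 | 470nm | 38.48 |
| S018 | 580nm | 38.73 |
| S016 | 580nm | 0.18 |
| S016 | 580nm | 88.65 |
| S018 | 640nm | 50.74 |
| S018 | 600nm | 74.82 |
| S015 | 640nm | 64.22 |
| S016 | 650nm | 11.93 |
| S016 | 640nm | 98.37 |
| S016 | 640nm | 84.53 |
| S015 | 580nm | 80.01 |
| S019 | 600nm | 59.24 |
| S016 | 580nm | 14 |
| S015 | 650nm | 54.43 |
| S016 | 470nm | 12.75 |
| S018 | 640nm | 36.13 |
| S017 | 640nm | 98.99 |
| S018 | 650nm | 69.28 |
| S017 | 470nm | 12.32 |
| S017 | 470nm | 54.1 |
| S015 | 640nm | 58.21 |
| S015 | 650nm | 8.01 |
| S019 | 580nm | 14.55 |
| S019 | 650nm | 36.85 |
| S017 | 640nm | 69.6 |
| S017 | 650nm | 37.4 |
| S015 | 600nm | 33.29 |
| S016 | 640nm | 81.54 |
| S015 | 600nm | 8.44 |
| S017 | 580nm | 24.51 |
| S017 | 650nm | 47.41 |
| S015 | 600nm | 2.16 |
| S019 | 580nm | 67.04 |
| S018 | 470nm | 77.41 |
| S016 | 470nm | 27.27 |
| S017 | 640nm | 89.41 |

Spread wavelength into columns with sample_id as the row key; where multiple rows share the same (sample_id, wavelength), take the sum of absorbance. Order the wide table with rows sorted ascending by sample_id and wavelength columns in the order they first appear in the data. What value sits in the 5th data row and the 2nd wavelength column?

With rows sorted ascending by sample_id, row 5 is sample_id=S019. wavelength columns in first-appearance order: 470nm, 600nm, 580nm, 650nm, 640nm; column 2 is 600nm.
Long rows with sample_id=S019, wavelength=600nm: 50.21 + 20.14 + 59.24 = 129.59.

129.59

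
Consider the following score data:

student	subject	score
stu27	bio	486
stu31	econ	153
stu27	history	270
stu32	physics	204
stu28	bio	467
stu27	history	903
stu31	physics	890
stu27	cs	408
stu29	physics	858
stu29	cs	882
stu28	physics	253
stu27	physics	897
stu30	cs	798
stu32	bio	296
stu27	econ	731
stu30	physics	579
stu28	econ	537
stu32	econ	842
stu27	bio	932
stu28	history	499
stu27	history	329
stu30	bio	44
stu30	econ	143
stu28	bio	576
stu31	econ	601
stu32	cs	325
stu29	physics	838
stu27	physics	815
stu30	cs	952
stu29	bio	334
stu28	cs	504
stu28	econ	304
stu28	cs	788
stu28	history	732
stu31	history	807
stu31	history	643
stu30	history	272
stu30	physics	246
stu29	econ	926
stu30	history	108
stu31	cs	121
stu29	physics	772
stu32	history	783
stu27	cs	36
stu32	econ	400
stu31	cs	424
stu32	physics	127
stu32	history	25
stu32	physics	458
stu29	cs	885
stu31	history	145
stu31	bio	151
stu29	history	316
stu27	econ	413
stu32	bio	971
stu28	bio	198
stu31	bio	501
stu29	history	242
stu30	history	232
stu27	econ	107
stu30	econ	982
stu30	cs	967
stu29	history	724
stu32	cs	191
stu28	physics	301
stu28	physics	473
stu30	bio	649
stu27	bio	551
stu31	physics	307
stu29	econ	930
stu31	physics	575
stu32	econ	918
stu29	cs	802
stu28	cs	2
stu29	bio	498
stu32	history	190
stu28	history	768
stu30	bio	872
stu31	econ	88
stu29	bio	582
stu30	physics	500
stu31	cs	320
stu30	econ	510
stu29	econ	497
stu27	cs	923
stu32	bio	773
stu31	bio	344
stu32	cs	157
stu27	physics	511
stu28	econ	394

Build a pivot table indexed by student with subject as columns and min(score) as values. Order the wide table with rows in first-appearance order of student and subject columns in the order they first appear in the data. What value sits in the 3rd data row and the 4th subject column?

127

With rows in first-appearance order of student, row 3 is student=stu32. subject columns in first-appearance order: bio, econ, history, physics, cs; column 4 is physics.
Long rows with student=stu32, subject=physics: min(204, 127, 458) = 127.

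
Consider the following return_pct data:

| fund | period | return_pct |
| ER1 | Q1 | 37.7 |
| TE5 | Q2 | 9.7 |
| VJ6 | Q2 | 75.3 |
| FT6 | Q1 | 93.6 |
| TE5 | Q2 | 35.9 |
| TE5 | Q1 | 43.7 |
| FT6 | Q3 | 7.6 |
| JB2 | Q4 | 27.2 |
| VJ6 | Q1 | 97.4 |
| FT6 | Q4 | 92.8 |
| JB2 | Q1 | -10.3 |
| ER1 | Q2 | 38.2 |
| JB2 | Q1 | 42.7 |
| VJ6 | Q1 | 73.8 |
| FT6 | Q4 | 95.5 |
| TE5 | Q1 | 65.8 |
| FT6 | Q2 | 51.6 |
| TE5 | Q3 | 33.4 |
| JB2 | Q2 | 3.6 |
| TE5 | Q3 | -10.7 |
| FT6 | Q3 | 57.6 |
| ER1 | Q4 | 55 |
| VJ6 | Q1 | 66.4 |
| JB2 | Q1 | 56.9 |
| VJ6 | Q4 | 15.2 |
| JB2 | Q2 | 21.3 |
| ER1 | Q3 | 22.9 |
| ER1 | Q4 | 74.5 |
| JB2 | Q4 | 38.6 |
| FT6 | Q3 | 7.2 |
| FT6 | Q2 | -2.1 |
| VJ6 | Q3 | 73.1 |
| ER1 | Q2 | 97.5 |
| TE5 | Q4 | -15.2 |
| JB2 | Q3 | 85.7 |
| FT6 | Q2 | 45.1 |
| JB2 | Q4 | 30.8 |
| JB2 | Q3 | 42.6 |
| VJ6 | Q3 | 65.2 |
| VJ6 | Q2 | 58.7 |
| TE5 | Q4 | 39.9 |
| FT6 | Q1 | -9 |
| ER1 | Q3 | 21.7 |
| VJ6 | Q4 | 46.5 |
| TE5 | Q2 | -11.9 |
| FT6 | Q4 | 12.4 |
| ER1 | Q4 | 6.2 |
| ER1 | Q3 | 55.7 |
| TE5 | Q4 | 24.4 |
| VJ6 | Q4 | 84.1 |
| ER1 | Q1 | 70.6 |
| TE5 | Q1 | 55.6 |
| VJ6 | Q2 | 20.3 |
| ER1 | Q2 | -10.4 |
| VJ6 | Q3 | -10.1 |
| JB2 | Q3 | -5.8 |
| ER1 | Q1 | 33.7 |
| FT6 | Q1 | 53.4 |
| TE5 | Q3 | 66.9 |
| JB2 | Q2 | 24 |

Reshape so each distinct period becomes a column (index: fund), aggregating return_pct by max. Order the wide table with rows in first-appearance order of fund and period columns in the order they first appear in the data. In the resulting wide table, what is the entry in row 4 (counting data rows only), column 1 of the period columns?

With rows in first-appearance order of fund, row 4 is fund=FT6. period columns in first-appearance order: Q1, Q2, Q3, Q4; column 1 is Q1.
Long rows with fund=FT6, period=Q1: max(93.6, -9, 53.4) = 93.6.

93.6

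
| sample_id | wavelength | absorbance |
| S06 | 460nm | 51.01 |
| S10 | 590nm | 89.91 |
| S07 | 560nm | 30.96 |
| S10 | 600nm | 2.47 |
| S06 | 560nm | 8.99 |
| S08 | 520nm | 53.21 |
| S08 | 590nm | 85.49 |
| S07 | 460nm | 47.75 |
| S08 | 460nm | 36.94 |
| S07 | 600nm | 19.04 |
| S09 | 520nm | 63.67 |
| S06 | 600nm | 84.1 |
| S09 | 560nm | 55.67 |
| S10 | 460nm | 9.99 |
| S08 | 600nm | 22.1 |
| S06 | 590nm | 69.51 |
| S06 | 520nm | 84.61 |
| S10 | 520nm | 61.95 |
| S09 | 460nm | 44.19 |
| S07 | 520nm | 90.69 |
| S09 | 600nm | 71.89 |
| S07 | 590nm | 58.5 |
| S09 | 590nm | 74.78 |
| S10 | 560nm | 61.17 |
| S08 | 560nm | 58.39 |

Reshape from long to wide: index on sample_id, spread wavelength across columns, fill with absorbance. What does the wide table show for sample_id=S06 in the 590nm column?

69.51

Wide layout: rows indexed by sample_id, columns are the 5 distinct wavelength values (460nm, 590nm, 560nm, 600nm, 520nm).
Cell (sample_id=S06, wavelength=590nm) draws from the long row where sample_id=S06 and wavelength=590nm, which has absorbance=69.51.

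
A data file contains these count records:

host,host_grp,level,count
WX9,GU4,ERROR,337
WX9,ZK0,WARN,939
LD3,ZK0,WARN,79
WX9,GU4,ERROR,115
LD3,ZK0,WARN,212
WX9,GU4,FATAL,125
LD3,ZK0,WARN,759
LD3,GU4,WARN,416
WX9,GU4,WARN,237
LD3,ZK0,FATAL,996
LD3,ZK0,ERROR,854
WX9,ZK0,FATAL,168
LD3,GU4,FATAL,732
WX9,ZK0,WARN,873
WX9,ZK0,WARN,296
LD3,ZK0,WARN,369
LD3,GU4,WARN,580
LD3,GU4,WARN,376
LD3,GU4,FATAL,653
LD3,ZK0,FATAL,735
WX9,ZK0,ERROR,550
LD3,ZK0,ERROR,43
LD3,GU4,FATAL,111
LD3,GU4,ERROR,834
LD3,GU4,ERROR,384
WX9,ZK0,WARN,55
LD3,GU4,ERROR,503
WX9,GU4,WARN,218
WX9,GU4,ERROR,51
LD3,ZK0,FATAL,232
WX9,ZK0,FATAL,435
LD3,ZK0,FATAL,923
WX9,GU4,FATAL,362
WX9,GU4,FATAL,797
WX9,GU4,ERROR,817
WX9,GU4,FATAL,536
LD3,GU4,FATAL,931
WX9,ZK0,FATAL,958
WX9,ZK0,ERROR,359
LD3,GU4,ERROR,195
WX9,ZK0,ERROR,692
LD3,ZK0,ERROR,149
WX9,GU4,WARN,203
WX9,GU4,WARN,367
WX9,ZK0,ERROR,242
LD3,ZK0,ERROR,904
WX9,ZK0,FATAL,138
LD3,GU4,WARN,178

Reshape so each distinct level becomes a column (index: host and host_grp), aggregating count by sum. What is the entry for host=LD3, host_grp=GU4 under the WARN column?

1550

Rows with host=LD3, host_grp=GU4 and level=WARN: count values are 416, 580, 376, 178.
416 + 580 + 376 + 178 = 1550.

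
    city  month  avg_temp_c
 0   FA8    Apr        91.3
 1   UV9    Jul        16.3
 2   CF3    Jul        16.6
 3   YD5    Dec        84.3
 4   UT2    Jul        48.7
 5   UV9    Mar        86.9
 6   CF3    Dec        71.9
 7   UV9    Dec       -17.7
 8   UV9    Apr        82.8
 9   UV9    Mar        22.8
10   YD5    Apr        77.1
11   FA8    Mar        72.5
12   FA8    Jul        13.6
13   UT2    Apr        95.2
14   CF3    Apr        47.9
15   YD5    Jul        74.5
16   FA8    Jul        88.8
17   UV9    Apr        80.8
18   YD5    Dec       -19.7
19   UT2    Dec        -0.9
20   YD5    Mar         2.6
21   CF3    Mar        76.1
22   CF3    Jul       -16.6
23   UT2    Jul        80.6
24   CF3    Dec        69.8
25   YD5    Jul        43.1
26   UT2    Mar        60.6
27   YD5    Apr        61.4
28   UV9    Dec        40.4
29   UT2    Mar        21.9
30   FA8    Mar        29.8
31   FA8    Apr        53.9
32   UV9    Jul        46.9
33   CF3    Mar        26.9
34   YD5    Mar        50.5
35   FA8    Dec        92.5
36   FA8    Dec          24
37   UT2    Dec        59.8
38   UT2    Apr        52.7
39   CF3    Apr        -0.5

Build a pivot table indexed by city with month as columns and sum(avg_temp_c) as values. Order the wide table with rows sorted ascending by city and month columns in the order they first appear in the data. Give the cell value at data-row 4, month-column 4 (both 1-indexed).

With rows sorted ascending by city, row 4 is city=UV9. month columns in first-appearance order: Apr, Jul, Dec, Mar; column 4 is Mar.
Long rows with city=UV9, month=Mar: 86.9 + 22.8 = 109.7.

109.7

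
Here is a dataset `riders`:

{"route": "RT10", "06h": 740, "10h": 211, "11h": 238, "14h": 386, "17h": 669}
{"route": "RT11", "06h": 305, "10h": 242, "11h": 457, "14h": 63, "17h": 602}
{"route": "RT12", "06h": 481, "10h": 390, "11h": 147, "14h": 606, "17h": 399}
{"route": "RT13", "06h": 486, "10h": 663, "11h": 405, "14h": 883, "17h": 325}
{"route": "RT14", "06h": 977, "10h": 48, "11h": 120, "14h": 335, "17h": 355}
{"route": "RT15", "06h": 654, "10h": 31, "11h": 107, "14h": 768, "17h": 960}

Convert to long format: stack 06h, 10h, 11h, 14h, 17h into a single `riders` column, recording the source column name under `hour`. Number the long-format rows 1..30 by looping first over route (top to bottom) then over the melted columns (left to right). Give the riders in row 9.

63

30 rows total (6 × 5). Row 9: index ⌊(9-1)/5⌋ = 1 into route → RT11; (9-1) mod 5 = 3 into the melted columns → 14h.
So row 9 is (RT11, 14h, 63); riders = 63.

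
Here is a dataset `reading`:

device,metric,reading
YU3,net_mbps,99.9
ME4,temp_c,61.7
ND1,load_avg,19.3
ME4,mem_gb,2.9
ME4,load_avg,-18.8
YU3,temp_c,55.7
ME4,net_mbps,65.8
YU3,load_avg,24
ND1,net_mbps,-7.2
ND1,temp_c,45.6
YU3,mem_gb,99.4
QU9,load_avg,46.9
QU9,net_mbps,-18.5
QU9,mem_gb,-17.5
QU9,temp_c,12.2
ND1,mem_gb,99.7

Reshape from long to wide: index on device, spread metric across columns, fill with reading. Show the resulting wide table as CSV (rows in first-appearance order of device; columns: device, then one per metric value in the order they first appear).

Columns: device plus the 4 distinct metric values (net_mbps, temp_c, load_avg, mem_gb).
For example, row YU3 column net_mbps takes reading=99.9 from the long row (YU3, net_mbps).

device,net_mbps,temp_c,load_avg,mem_gb
YU3,99.9,55.7,24,99.4
ME4,65.8,61.7,-18.8,2.9
ND1,-7.2,45.6,19.3,99.7
QU9,-18.5,12.2,46.9,-17.5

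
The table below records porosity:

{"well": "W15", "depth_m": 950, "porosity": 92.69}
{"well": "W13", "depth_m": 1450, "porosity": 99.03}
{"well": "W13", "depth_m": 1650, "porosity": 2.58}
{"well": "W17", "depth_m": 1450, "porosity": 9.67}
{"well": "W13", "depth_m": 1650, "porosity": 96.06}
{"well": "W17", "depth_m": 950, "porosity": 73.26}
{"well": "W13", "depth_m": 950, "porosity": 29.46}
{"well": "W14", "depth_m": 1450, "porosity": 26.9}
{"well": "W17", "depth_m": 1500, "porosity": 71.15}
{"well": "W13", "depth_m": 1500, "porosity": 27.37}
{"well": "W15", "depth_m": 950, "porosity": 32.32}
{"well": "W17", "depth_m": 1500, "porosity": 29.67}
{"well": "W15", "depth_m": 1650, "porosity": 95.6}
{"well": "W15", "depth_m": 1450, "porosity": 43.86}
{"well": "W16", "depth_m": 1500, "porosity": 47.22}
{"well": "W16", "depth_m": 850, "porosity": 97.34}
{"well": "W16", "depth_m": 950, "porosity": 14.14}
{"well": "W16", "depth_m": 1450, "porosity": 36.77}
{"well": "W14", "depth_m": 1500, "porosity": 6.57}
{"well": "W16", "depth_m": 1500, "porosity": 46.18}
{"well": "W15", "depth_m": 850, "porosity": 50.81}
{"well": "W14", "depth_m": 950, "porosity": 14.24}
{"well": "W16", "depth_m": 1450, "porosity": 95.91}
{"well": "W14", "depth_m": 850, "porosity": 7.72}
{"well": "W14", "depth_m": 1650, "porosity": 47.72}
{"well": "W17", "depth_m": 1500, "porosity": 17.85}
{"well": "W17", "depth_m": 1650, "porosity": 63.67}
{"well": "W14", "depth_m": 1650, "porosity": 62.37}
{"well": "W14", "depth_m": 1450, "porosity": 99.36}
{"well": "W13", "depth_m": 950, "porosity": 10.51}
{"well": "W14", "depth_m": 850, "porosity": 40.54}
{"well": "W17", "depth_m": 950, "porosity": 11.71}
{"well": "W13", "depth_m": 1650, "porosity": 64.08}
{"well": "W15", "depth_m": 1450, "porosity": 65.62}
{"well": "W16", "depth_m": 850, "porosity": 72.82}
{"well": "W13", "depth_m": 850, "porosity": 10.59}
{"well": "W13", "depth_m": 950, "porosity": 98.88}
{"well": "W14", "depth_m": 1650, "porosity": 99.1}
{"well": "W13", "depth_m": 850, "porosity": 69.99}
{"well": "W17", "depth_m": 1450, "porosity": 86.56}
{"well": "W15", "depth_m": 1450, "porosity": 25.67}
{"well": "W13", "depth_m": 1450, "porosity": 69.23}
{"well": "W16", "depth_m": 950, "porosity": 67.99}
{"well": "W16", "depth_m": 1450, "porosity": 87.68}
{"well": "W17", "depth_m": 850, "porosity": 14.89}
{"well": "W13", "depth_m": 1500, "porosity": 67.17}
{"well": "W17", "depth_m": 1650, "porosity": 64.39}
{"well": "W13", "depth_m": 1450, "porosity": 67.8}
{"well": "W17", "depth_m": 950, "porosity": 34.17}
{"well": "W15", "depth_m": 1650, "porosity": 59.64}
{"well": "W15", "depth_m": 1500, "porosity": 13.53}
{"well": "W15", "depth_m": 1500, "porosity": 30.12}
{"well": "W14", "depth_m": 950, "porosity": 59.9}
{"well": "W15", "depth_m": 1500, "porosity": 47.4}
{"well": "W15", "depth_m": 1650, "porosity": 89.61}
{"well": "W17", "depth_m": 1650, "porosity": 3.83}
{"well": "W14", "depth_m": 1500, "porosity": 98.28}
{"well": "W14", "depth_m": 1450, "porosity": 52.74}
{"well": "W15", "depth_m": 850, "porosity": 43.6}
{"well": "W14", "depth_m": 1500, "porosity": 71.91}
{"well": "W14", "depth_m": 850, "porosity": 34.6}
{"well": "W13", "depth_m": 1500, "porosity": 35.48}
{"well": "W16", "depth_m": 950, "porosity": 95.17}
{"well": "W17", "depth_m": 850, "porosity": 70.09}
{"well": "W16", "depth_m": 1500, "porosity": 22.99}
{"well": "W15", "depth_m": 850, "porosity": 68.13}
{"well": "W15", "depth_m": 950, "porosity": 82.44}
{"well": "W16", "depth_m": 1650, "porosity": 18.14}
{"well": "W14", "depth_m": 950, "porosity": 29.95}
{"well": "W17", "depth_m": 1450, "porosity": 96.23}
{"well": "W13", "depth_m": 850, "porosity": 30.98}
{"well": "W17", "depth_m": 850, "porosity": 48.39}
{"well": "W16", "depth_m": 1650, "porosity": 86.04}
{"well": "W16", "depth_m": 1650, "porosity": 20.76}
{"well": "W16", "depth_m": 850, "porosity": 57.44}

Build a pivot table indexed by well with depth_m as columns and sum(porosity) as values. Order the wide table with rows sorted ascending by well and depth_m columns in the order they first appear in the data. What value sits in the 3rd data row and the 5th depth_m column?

162.54

With rows sorted ascending by well, row 3 is well=W15. depth_m columns in first-appearance order: 950, 1450, 1650, 1500, 850; column 5 is 850.
Long rows with well=W15, depth_m=850: 50.81 + 43.6 + 68.13 = 162.54.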